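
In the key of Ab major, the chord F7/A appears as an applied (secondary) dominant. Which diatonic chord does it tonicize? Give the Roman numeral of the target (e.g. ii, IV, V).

ii

The chord is a dominant seventh chord on F.
A dominant resolves down a perfect fifth: F → Bb. In Ab major, Bb is scale degree 2, i.e. ii.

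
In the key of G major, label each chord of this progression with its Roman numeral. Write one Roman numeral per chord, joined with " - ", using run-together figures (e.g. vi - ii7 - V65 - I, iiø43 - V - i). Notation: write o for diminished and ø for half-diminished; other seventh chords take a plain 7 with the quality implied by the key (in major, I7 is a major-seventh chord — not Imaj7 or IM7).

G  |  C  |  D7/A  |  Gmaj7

I - IV - V43 - I7

G: major triad on G = scale degree 1 → I.
C: root C is the subdominant; major triad there is IV.
D7/A has root D, degree 5 in G major, so V43.
Gmaj7 has root G, degree 1 in G major, so I7.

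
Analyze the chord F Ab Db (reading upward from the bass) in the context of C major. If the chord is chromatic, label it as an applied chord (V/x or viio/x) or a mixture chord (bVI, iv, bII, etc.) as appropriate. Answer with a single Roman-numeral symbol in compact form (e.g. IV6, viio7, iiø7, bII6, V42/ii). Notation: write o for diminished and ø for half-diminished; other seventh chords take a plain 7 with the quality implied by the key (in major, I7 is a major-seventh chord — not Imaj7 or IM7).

bII6

The pitches Db-F-Ab form a major triad rooted on Db.
Db is the lowered second degree of C major (diatonic 2 would be D). This is the Neapolitan sixth — a major triad on the lowered second degree, here in its customary first inversion.
With F in the bass the chord is in first inversion, so the figured bass is 6.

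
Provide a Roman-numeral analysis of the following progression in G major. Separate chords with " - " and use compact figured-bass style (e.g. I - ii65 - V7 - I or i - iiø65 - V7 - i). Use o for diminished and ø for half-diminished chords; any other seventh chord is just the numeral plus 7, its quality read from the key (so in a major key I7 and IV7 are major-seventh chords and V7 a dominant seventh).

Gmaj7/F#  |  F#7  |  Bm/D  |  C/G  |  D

Gmaj7/F#: root G is the tonic; major seventh chord there is I42.
F#7: a dominant seventh chord on F#, the applied dominant of iii → V7/iii.
Bm/D: root B is the mediant; minor triad there is iii6.
C/G: root C is the subdominant; major triad there is IV64.
D has root D, degree 5 in G major, so V.

I42 - V7/iii - iii6 - IV64 - V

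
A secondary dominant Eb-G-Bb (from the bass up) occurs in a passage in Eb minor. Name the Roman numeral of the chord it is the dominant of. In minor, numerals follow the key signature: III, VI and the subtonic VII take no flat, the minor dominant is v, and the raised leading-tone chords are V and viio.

iv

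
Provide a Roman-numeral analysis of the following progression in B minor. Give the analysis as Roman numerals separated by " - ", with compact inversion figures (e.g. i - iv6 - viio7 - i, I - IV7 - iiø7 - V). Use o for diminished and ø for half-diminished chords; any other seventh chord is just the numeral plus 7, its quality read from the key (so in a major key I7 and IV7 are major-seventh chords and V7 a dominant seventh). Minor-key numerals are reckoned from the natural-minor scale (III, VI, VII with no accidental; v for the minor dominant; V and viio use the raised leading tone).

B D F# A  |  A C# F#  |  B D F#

i7 - v6 - i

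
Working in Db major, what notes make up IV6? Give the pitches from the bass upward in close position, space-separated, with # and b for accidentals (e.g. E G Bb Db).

In Db major, the fourth degree is Gb, and the diatonic chord built there is a major triad.
That chord is spelled Gb-Bb-Db.
With the 6 figure the chord is in first inversion; from the bass Bb upward in close position it reads Bb-Db-Gb.

Bb Db Gb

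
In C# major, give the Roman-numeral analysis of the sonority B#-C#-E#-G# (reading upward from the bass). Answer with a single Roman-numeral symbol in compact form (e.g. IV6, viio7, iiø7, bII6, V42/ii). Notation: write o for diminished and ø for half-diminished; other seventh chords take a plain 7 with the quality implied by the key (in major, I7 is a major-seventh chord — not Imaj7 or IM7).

I42

Stacked in thirds the chord is C#-E#-G#-B#: a major seventh chord on C#.
C# is scale degree 1 in C# major, and a major seventh chord on that degree is written I7.
With B# in the bass the chord is in third inversion, so the figured bass is 42.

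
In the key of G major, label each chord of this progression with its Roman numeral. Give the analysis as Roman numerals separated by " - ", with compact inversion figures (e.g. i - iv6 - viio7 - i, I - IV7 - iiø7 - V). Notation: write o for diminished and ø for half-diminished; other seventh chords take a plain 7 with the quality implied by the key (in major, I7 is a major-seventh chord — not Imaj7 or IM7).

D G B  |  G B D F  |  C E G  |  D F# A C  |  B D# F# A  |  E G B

I64 - V7/IV - IV - V7 - V7/vi - vi

D-G-B: root G is the tonic; major triad there is I64.
G-B-D-F: chromatic; G is V of IV, so V7/IV.
C-E-G has root C, degree 4 in G major, so IV.
D-F#-A-C has root D, degree 5 in G major, so V7.
B-D#-F#-A: a dominant seventh chord on B, the applied dominant of vi → V7/vi.
E-G-B has root E, degree 6 in G major, so vi.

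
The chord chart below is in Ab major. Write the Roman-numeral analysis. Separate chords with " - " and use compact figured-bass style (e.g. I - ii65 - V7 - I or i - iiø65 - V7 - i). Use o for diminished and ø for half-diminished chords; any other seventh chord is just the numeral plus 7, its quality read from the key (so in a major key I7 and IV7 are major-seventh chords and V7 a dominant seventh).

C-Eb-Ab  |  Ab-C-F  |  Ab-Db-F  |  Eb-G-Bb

I6 - vi6 - IV64 - V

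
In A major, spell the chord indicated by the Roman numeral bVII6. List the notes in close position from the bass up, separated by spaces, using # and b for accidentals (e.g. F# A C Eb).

B D G

bVII6 is a major triad on the lowered seventh degree (the subtonic), borrowed from the parallel minor. In A major that root is G.
So the chord is G-B-D.
The figured bass 6 indicates first inversion, placing the third (B) in the bass: B-D-G.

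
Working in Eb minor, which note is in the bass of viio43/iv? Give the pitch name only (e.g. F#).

Db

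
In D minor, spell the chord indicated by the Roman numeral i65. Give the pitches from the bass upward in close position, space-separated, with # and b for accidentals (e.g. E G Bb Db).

In D minor, the first degree is D, and the diatonic chord built there is a minor seventh chord.
Stacking thirds from D gives D-F-A-C.
The figured bass 65 indicates first inversion, placing the third (F) in the bass: F-A-C-D.

F A C D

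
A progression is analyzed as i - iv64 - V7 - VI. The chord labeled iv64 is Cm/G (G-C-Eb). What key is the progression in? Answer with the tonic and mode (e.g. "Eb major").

G minor

The chord Cm/G is a minor triad rooted on C; its label is iv64.
Counting down 3 scale steps from C places the tonic on G; a minor triad on degree 4 is diatonic only in minor.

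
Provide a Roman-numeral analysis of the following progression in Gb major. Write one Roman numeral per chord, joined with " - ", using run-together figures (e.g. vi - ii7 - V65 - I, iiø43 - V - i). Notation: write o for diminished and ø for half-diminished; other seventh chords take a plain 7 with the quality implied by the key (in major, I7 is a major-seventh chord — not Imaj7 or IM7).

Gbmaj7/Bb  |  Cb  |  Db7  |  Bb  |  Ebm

Gbmaj7/Bb: root Gb is the tonic; major seventh chord there is I65.
Cb: root Cb is the subdominant; major triad there is IV.
Db7: root Db is the dominant; dominant seventh chord there is V7.
Bb: a major triad on Bb, the applied dominant of vi → V/vi.
Ebm has root Eb, degree 6 in Gb major, so vi.

I65 - IV - V7 - V/vi - vi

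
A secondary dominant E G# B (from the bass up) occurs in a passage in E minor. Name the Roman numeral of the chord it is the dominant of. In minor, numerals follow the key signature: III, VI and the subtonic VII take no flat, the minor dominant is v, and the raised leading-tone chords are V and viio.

The chord is a major triad on E.
A dominant resolves down a perfect fifth: E → A. In E minor, A is scale degree 4, i.e. iv.

iv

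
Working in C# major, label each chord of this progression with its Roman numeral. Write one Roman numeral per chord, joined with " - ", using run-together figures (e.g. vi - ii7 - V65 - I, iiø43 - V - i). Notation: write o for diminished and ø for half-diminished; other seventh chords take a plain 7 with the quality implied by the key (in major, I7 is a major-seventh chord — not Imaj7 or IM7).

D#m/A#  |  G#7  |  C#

ii64 - V7 - I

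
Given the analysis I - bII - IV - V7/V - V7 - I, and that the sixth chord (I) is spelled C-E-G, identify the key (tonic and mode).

C major

The chord C is a major triad rooted on C; its label is I.
If C is scale degree 1 and the mode makes that degree carry a major triad, the tonic is C and the mode is major.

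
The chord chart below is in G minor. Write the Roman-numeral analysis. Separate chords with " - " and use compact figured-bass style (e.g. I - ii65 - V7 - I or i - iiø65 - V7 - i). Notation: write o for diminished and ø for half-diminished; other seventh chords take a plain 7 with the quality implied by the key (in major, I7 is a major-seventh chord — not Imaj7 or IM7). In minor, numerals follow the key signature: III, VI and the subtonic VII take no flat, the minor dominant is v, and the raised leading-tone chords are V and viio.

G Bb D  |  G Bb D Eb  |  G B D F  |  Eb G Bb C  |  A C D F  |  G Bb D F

G-Bb-D: root G is the tonic; minor triad there is i.
G-Bb-D-Eb: root Eb is the submediant; major seventh chord there is VI65.
G-B-D-F is the secondary dominant of iv (dominant seventh chord on G): V7/iv.
Eb-G-Bb-C: minor seventh chord on C = scale degree 4 → iv65.
A-C-D-F has root D, degree 5 in G minor, so v43.
G-Bb-D-F: minor seventh chord on G = scale degree 1 → i7.

i - VI65 - V7/iv - iv65 - v43 - i7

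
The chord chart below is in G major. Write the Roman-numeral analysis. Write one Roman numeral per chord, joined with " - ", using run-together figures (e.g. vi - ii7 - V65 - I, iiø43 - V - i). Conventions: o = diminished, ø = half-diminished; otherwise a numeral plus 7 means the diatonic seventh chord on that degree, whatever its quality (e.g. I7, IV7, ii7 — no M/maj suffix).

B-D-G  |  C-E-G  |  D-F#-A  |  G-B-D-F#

B-D-G: root G is the tonic; major triad there is I6.
C-E-G has root C, degree 4 in G major, so IV.
D-F#-A has root D, degree 5 in G major, so V.
G-B-D-F# has root G, degree 1 in G major, so I7.

I6 - IV - V - I7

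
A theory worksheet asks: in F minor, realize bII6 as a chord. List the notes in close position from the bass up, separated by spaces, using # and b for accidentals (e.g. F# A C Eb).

Bb Db Gb

bII6 is the Neapolitan sixth — a major triad on the lowered second degree, here in its customary first inversion. In F minor that root is Gb.
So the chord is Gb-Bb-Db.
With the 6 figure the chord is in first inversion; from the bass Bb upward in close position it reads Bb-Db-Gb.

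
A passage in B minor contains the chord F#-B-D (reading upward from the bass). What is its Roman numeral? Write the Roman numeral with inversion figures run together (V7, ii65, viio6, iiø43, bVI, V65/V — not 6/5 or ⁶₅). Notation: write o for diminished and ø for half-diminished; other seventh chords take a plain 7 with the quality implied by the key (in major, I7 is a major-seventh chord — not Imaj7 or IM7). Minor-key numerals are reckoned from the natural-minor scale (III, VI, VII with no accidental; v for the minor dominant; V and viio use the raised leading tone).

i64

Stacked in thirds the chord is B-D-F#: a minor triad on B.
In B minor, B is the tonic; the diatonic minor triad there is i.
With F# in the bass the chord is in second inversion, so the figured bass is 64.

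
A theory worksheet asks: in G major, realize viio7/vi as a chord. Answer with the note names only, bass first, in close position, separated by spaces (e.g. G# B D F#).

viio7/vi is a secondary leading-tone chord. The target vi is E in G major; the applied chord is rooted a semitone below, on D#.
Building a fully diminished seventh chord on D# gives D#-F#-A-C.

D# F# A C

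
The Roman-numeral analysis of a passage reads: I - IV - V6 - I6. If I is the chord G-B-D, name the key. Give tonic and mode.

G major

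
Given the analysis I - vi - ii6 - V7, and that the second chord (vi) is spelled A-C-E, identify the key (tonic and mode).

C major

vi is given as A-C-E — a minor triad with root A.
vi on A implies A is the submediant; that puts the tonic at C, and the lowercase numeral fits major mode.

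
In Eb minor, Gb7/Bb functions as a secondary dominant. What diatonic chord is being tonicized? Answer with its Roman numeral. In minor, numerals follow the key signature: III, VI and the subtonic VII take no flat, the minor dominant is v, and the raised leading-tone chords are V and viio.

VI

The chord is a dominant seventh chord on Gb.
A dominant resolves down a perfect fifth: Gb → Cb. In Eb minor, Cb is scale degree 6, i.e. VI.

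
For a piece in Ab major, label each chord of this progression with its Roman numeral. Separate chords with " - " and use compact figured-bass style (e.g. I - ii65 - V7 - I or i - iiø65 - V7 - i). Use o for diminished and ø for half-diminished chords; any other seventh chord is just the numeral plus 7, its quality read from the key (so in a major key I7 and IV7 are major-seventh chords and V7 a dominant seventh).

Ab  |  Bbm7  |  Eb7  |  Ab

Ab has root Ab, degree 1 in Ab major, so I.
Bbm7 has root Bb, degree 2 in Ab major, so ii7.
Eb7 has root Eb, degree 5 in Ab major, so V7.
Ab: root Ab is the tonic; major triad there is I.

I - ii7 - V7 - I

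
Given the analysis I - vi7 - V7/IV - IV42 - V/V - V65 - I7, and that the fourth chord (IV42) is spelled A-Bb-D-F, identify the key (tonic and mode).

The anchor chord is a major seventh chord on Bb, labeled IV42.
IV42 on Bb implies Bb is the subdominant; that puts the tonic at F, and the uppercase numeral fits major mode.

F major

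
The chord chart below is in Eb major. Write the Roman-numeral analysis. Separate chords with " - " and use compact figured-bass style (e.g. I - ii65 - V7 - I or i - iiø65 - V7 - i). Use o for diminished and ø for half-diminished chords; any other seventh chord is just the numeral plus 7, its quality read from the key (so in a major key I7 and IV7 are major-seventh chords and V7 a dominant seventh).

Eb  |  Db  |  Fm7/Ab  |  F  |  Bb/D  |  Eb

I - bVII - ii65 - V/V - V6 - I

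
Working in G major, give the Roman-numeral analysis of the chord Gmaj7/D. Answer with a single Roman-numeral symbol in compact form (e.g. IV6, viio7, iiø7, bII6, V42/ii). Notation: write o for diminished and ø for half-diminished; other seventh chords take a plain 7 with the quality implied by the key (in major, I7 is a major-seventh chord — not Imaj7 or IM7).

Stacked in thirds the chord is G-B-D-F#: a major seventh chord on G.
In G major, G is the tonic; the diatonic major seventh chord there is I7.
With D in the bass the chord is in second inversion, so the figured bass is 43.

I43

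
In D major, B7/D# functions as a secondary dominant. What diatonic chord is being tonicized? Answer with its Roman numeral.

ii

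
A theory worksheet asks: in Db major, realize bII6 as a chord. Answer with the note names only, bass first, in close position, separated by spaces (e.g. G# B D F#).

bII6 is the Neapolitan sixth — a major triad on the lowered second degree, here in its customary first inversion. In Db major that root is Ebb.
So the chord is Ebb-Gb-Bbb, a major triad.
With the 6 figure the chord is in first inversion; from the bass Gb upward in close position it reads Gb-Bbb-Ebb.

Gb Bbb Ebb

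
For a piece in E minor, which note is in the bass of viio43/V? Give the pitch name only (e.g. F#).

The applied chord viio43/V is rooted on A#: A#-C#-E-G.
The figure 43 means second inversion — the fifth is in the bass.

E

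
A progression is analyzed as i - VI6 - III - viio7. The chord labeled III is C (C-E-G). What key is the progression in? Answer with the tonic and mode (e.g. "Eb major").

The anchor chord is a major triad on C, labeled III.
III on C implies C is the mediant; that puts the tonic at A, and the uppercase numeral fits minor mode.

A minor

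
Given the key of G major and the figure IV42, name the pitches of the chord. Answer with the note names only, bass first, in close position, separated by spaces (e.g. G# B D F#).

B C E G

In G major, the subdominant is C, and the diatonic chord built there is a major seventh chord.
That chord is spelled C-E-G-B.
With the 42 figure the chord is in third inversion; from the bass B upward in close position it reads B-C-E-G.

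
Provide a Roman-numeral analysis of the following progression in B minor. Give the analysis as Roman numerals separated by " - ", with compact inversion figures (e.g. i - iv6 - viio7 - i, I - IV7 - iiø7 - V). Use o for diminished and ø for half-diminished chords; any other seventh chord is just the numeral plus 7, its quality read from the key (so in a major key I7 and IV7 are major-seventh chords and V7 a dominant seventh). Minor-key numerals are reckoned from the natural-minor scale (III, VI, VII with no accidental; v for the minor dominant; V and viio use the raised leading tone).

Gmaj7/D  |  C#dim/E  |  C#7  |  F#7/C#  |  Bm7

VI43 - iio6 - V7/V - V43 - i7

Gmaj7/D: root G is the submediant; major seventh chord there is VI43.
C#dim/E has root C#, degree 2 in B minor, so iio6.
C#7 is the secondary dominant of V (dominant seventh chord on C#): V7/V.
F#7/C# has root F#, degree 5 in B minor, so V43.
Bm7 has root B, degree 1 in B minor, so i7.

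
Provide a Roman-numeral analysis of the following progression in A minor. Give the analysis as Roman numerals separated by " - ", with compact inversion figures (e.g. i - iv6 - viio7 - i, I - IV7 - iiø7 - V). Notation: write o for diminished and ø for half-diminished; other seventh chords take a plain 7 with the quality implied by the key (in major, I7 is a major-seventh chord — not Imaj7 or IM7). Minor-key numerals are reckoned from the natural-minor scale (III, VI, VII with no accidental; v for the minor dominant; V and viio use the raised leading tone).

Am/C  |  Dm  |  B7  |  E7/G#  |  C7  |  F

Am/C: minor triad on A = scale degree 1 → i6.
Dm: root D is the subdominant; minor triad there is iv.
B7: a dominant seventh chord on B, the applied dominant of V → V7/V.
E7/G# has root E, degree 5 in A minor, so V65.
C7 is the secondary dominant of VI (dominant seventh chord on C): V7/VI.
F: major triad on F = scale degree 6 → VI.

i6 - iv - V7/V - V65 - V7/VI - VI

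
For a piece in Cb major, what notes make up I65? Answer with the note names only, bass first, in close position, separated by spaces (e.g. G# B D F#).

Eb Gb Bb Cb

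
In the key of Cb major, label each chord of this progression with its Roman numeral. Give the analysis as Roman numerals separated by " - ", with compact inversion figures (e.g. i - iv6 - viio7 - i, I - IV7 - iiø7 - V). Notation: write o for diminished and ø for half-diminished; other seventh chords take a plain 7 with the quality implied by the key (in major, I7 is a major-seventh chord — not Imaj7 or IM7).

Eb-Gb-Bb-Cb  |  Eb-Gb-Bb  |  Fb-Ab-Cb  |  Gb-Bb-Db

I65 - iii - IV - V

Eb-Gb-Bb-Cb: root Cb is the tonic; major seventh chord there is I65.
Eb-Gb-Bb: root Eb is the mediant; minor triad there is iii.
Fb-Ab-Cb: root Fb is the subdominant; major triad there is IV.
Gb-Bb-Db has root Gb, degree 5 in Cb major, so V.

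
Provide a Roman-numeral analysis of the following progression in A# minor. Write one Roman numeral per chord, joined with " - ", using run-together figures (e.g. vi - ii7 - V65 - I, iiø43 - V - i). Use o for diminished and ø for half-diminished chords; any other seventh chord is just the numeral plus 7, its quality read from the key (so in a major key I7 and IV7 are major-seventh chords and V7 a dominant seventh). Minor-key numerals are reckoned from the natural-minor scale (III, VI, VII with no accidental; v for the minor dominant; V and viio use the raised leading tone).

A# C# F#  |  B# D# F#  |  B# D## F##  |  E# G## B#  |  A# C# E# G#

A#-C#-F# has root F#, degree 6 in A# minor, so VI6.
B#-D#-F#: root B# is the supertonic; diminished triad there is iio.
B#-D##-F## is the secondary dominant of V (major triad on B#): V/V.
E#-G##-B#: major triad on E# = scale degree 5 → V.
A#-C#-E#-G#: minor seventh chord on A# = scale degree 1 → i7.

VI6 - iio - V/V - V - i7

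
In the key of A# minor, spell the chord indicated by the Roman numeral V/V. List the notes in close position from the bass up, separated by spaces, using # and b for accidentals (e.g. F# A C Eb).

B# D## F##

V/V is a secondary dominant — the dominant triad of V. V in A# minor is E#, so the applied chord's root is B#, a perfect fifth above.
Building a major triad on B# gives B#-D##-F##.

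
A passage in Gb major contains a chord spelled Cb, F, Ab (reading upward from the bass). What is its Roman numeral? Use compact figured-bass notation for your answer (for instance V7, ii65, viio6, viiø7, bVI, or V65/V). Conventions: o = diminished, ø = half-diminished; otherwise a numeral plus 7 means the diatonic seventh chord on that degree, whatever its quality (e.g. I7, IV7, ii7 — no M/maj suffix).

Stacked in thirds the chord is F-Ab-Cb: a diminished triad on F.
F is scale degree 7 in Gb major, and a diminished triad on that degree is written viio.
With Cb in the bass the chord is in second inversion, so the figured bass is 64.

viio64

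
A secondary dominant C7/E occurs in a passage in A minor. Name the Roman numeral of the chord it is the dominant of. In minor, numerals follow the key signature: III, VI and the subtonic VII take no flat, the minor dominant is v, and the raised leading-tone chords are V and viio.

VI

The chord is a dominant seventh chord on C.
A dominant resolves down a perfect fifth: C → F. In A minor, F is scale degree 6, i.e. VI.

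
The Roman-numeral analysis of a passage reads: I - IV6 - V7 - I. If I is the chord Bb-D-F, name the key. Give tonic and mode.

Bb major

I is given as Bb-D-F — a major triad with root Bb.
If Bb is scale degree 1 and the mode makes that degree carry a major triad, the tonic is Bb and the mode is major.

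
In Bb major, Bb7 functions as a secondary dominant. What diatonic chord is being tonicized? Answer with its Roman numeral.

IV

The chord is a dominant seventh chord on Bb.
A dominant resolves down a perfect fifth: Bb → Eb. In Bb major, Eb is scale degree 4, i.e. IV.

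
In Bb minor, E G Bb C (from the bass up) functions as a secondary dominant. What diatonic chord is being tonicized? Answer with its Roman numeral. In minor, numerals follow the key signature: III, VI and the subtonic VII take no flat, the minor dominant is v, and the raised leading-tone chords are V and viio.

The chord is a dominant seventh chord on C.
A dominant resolves down a perfect fifth: C → F. In Bb minor, F is scale degree 5, i.e. V.

V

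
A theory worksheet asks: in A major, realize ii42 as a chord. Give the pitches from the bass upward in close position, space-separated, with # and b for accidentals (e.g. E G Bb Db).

A B D F#

The numeral's case and figure indicate a minor seventh chord. In A major its root, scale degree 2, is B.
That chord is spelled B-D-F#-A.
The figured bass 42 indicates third inversion, placing the seventh (A) in the bass: A-B-D-F#.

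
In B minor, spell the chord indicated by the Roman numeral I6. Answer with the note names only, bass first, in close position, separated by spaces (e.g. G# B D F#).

Scale degree 1 in B minor is B; here the chord built on it is altered to a major triad. I6 is the major tonic (Picardy third), borrowed from the parallel major.
So the chord is B-D#-F#, a major triad.
With the 6 figure the chord is in first inversion; from the bass D# upward in close position it reads D#-F#-B.

D# F# B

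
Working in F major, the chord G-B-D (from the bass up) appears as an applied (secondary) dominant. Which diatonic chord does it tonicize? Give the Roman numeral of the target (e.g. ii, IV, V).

V

The chord is a major triad on G.
A dominant resolves down a perfect fifth: G → C. In F major, C is scale degree 5, i.e. V.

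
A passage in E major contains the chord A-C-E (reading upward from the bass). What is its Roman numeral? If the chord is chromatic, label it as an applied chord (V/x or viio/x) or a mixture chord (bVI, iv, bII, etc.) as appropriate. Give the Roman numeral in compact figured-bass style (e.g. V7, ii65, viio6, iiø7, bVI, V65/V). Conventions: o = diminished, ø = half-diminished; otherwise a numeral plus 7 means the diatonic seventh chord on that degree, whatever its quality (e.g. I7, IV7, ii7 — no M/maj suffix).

The pitches A-C-E form a minor triad rooted on A.
A is the fourth degree of E major. This is the minor subdominant, borrowed from the parallel minor.

iv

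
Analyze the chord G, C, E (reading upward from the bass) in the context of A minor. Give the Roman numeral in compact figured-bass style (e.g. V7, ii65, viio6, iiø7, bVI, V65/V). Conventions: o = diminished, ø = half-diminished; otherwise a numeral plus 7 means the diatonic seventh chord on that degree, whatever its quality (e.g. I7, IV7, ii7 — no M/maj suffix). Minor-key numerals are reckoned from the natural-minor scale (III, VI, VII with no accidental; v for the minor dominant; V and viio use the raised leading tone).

III64

The pitches C-E-G form a major triad rooted on C.
In A minor, C is the mediant; the diatonic major triad there is III.
With G in the bass the chord is in second inversion, so the figured bass is 64.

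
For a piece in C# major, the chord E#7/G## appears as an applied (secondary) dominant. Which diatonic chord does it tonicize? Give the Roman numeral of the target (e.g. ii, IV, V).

vi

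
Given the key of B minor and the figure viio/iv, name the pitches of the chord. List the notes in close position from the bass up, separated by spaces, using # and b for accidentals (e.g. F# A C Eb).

viio/iv is a secondary leading-tone chord. The target iv is E in B minor; the applied chord is rooted a semitone below, on D#.
Building a diminished triad on D# gives D#-F#-A.

D# F# A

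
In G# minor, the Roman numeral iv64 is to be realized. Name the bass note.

G#

iv in G# minor has root C#; the chord is C#-E-G#.
The figure 64 means second inversion — the fifth is in the bass.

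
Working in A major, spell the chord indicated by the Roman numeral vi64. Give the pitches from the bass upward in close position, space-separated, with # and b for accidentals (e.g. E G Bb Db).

The numeral's case and figure indicate a minor triad. In A major its root, the submediant, is F#.
Stacking thirds from F# gives F#-A-C#.
The figured bass 64 indicates second inversion, placing the fifth (C#) in the bass: C#-F#-A.

C# F# A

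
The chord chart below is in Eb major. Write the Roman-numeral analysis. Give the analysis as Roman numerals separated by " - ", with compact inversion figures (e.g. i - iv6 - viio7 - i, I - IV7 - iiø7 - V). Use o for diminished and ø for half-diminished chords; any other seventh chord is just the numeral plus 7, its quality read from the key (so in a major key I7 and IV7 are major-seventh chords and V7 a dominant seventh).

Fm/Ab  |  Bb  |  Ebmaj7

ii6 - V - I7

Fm/Ab has root F, degree 2 in Eb major, so ii6.
Bb has root Bb, degree 5 in Eb major, so V.
Ebmaj7: root Eb is the tonic; major seventh chord there is I7.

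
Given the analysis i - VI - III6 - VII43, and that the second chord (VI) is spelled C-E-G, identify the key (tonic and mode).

VI is given as C-E-G — a major triad with root C.
If C is scale degree 6 and the mode makes that degree carry a major triad, the tonic is E and the mode is minor.

E minor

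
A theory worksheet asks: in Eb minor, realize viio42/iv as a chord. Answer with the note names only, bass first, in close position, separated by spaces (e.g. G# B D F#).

Fb G Bb Db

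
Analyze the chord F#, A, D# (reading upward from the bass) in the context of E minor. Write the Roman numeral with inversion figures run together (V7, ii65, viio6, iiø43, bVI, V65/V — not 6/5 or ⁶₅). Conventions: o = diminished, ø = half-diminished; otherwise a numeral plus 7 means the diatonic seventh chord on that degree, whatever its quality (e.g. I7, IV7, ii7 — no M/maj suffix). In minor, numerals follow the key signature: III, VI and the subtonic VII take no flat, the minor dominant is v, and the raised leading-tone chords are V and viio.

viio6

The pitches D#-F#-A form a diminished triad rooted on D#.
In E minor, D# is the leading tone; the diatonic diminished triad there is viio.
With F# in the bass the chord is in first inversion, so the figured bass is 6.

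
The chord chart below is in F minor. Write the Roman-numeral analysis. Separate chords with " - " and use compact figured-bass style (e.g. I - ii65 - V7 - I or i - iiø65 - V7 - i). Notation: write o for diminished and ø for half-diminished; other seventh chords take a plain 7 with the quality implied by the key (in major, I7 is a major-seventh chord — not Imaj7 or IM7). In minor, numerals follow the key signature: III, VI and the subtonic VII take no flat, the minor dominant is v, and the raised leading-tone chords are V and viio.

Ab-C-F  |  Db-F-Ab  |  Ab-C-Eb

i6 - VI - III

Ab-C-F: root F is the tonic; minor triad there is i6.
Db-F-Ab: root Db is the submediant; major triad there is VI.
Ab-C-Eb has root Ab, degree 3 in F minor, so III.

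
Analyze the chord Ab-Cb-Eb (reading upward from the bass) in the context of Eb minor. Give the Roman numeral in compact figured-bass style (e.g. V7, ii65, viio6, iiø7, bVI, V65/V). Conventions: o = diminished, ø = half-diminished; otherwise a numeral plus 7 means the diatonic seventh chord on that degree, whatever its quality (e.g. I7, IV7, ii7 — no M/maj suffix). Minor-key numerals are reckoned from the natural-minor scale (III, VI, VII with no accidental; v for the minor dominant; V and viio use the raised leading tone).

The pitches Ab-Cb-Eb form a minor triad rooted on Ab.
Ab is scale degree 4 in Eb minor, and a minor triad on that degree is written iv.

iv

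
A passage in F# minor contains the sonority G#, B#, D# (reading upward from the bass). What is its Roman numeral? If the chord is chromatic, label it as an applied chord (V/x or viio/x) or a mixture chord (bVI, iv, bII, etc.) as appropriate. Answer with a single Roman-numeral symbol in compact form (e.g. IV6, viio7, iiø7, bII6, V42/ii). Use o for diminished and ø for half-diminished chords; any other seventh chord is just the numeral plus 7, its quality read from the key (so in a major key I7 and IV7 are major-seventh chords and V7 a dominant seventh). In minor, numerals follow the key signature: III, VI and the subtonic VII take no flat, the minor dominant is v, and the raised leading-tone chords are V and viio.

The pitches G#-B#-D# form a major triad rooted on G#.
G# is not a diatonic chord root with this quality in F# minor, but it lies a perfect fifth above C# (V), so the chord functions as an applied dominant of V.

V/V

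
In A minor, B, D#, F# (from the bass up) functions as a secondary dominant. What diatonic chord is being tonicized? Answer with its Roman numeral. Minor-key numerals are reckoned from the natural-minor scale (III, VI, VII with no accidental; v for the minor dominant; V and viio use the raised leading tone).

V

The chord is a major triad on B.
A dominant resolves down a perfect fifth: B → E. In A minor, E is scale degree 5, i.e. V.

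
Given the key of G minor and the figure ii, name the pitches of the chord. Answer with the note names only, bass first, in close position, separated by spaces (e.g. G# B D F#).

A C E

ii is the minor supertonic, borrowed from the parallel major (the Dorian ii). In G minor that root is A.
So the chord is A-C-E, a minor triad.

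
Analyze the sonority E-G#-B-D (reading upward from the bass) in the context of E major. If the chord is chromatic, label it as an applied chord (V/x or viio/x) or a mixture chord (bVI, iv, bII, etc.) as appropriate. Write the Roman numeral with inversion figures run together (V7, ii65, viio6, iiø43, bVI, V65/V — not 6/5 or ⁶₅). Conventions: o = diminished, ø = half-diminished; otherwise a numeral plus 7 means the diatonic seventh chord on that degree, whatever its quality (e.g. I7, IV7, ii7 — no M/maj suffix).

V7/IV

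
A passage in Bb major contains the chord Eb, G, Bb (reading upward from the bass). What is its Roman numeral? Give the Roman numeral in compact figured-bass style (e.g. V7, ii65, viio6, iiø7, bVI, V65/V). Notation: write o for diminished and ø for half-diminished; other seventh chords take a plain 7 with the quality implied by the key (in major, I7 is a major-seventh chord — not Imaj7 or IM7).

IV

The pitches Eb-G-Bb form a major triad rooted on Eb.
In Bb major, Eb is the subdominant; the diatonic major triad there is IV.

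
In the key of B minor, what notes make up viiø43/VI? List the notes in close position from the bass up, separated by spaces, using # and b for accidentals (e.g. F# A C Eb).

The slash marks an applied leading-tone chord: viio of VI. In B minor, VI is G, so the leading tone to it is F#, a half step below.
Building a half-diminished seventh chord on F# gives F#-A-C-E.
The figured bass 43 indicates second inversion, placing the fifth (C) in the bass: C-E-F#-A.

C E F# A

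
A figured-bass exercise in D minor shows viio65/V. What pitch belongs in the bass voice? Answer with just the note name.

The applied chord viio65/V is rooted on G#: G#-B-D-F.
The figure 65 means first inversion — the third is in the bass.

B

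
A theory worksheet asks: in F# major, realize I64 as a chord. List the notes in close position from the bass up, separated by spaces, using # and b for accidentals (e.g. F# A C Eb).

C# F# A#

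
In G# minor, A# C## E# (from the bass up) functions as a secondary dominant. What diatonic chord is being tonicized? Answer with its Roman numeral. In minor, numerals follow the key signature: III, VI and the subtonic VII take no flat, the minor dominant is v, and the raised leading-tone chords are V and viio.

V

The chord is a major triad on A#.
A dominant resolves down a perfect fifth: A# → D#. In G# minor, D# is scale degree 5, i.e. V.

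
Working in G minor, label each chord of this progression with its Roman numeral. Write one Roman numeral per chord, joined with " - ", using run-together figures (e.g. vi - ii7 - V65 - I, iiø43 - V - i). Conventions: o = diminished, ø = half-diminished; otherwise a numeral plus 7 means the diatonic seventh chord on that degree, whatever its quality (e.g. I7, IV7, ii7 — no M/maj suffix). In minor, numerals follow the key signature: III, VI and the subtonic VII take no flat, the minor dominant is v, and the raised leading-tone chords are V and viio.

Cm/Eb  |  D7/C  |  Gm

Cm/Eb: root C is the subdominant; minor triad there is iv6.
D7/C: dominant seventh chord on D = scale degree 5 → V42.
Gm: root G is the tonic; minor triad there is i.

iv6 - V42 - i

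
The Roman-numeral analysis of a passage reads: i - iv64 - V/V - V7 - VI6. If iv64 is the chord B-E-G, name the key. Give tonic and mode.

B minor

The chord Em/B is a minor triad rooted on E; its label is iv64.
If E is scale degree 4 and the mode makes that degree carry a minor triad, the tonic is B and the mode is minor.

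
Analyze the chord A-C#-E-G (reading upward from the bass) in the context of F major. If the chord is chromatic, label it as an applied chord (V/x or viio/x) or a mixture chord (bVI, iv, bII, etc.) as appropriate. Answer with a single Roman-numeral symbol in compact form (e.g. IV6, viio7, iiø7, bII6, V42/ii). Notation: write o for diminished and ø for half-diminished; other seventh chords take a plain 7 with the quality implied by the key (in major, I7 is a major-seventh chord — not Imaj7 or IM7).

The pitches A-C#-E-G form a dominant seventh chord rooted on A.
A is not a diatonic chord root with this quality in F major, but it lies a perfect fifth above D (vi), so the chord functions as an applied dominant of vi.

V7/vi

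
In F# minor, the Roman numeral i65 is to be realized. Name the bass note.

A

i in F# minor has root F#; the chord is F#-A-C#-E.
The figure 65 means first inversion — the third is in the bass.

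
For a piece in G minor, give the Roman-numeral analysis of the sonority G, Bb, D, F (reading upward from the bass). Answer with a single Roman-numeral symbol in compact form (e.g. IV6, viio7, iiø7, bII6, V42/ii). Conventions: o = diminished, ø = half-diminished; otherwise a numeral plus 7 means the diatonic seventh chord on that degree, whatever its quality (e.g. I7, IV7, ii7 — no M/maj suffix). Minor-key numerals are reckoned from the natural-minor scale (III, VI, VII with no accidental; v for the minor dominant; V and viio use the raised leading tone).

i7

Stacked in thirds the chord is G-Bb-D-F: a minor seventh chord on G.
G is scale degree 1 in G minor, and a minor seventh chord on that degree is written i7.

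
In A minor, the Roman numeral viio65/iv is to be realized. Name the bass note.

E

The applied chord viio65/iv is rooted on C#: C#-E-G-Bb.
The figure 65 means first inversion — the third is in the bass.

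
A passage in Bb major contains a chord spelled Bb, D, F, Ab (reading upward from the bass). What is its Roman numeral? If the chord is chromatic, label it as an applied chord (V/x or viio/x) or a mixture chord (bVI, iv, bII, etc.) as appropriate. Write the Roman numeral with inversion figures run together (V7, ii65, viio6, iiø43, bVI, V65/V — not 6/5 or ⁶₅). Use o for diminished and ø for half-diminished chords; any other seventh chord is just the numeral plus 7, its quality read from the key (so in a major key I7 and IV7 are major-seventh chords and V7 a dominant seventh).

V7/IV

The pitches Bb-D-F-Ab form a dominant seventh chord rooted on Bb.
Bb is not a diatonic chord root with this quality in Bb major, but it lies a perfect fifth above Eb (IV), so the chord functions as an applied dominant of IV.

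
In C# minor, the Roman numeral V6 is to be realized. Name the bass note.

B#

V in C# minor has root G#; the chord is G#-B#-D#.
The figure 6 means first inversion — the third is in the bass.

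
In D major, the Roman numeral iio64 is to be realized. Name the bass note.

Bb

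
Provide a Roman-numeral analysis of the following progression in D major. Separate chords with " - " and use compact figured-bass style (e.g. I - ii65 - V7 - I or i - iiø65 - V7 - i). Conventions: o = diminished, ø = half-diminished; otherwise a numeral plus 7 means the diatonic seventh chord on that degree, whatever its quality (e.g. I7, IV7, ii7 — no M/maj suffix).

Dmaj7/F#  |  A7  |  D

Dmaj7/F#: major seventh chord on D = scale degree 1 → I65.
A7 has root A, degree 5 in D major, so V7.
D: root D is the tonic; major triad there is I.

I65 - V7 - I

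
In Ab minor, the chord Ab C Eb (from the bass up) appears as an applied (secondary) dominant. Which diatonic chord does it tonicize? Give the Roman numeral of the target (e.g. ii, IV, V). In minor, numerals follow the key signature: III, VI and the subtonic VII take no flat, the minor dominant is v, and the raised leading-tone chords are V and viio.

iv

The chord is a major triad on Ab.
A dominant resolves down a perfect fifth: Ab → Db. In Ab minor, Db is scale degree 4, i.e. iv.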